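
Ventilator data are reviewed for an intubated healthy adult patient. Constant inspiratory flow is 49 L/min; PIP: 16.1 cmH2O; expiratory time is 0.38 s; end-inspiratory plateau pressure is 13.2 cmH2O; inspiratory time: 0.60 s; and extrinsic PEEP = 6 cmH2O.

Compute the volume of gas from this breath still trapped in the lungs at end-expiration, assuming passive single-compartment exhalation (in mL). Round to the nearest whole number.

102

Flow: 49 L/min ÷ 60 = 0.8167 L/s.
Vt = flow × Ti = 0.8167 L/s × 0.60 s × 1000 mL/L = 490.02 mL.
R = (PIP − Pplat)/V̇ = (16.1 − 13.2) / 0.8167 = 2.9/0.8167 = 3.551 cmH2O·s/L.
C = Vt/(Pplat − PEEP) = 490.02 / (13.2 − 6) = 490.02/7.2 = 68.058 mL/cmH2O.
τ = R × C = 3.551 × 0.06806 L/cmH2O = 0.2417 s.
Fraction remaining = e^(−Te/τ) = e^(−0.38/0.2417) = 0.2076.
Trapped volume = 490.02 × 0.2076 = 101.73 mL.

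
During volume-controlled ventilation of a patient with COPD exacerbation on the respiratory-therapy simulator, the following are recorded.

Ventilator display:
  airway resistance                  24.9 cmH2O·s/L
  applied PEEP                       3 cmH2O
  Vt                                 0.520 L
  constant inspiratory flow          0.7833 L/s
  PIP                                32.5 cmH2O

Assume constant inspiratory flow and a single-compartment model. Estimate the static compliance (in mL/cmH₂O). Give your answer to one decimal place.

Equation of motion (constant flow): PIP = Vt/C + R·V̇ + PEEP.
Vt/C = PIP − R·V̇ − PEEP = 32.5 − 24.9×0.7833 − 3 = 32.5 − 19.504 − 3 = 9.996 cmH2O.
C = Vt / 9.996 = 520 / 9.996 = 52.021 mL/cmH2O.

52.0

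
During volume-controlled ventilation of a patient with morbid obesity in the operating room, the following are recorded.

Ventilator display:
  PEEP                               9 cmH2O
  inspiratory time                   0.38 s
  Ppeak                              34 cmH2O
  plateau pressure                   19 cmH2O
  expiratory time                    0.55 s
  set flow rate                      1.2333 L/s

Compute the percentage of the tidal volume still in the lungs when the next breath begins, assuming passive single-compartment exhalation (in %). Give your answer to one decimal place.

38.1

Vt = flow × Ti = 1.2333 L/s × 0.38 s × 1000 mL/L = 468.65 mL.
R = (PIP − Pplat)/V̇ = (34 − 19) / 1.2333 = 15.0/1.2333 = 12.162 cmH2O·s/L.
C = Vt/(Pplat − PEEP) = 468.65 / (19 − 9) = 468.65/10.0 = 46.865 mL/cmH2O.
τ = R × C = 12.162 × 0.04687 L/cmH2O = 0.57 s.
Fraction remaining at end-expiration = e^(−Te/τ) = e^(−0.55/0.57) = 0.381 → 38.1%.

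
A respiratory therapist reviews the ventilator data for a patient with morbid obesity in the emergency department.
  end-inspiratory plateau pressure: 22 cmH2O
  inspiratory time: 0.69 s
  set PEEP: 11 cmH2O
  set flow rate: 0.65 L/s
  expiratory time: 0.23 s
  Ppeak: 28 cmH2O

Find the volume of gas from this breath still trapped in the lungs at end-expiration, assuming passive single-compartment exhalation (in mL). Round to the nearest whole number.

Vt = flow × Ti = 0.65 L/s × 0.69 s × 1000 mL/L = 448.5 mL.
R = (PIP − Pplat)/V̇ = (28 − 22) / 0.65 = 6.0/0.65 = 9.231 cmH2O·s/L.
C = Vt/(Pplat − PEEP) = 448.5 / (22 − 11) = 448.5/11.0 = 40.773 mL/cmH2O.
τ = R × C = 9.231 × 0.04077 L/cmH2O = 0.3763 s.
Fraction remaining = e^(−Te/τ) = e^(−0.23/0.3763) = 0.5427.
Trapped volume = 448.5 × 0.5427 = 243.4 mL.

243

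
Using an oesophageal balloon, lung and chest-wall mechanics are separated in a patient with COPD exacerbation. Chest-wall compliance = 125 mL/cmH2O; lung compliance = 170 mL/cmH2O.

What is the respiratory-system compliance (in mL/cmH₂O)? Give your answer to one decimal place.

Lung and chest wall are elastances in series: 1/Crs = 1/CL + 1/Ccw.
1/Crs = 1/170 + 1/125 = 0.01388.
Crs = 72.046 mL/cmH2O.

72.0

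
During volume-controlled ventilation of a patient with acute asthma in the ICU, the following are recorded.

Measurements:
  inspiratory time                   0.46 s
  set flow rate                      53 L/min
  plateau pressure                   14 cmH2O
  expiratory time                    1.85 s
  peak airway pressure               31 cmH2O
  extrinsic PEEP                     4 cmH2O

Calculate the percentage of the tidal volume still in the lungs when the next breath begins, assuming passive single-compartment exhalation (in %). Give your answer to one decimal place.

Flow: 53 L/min ÷ 60 = 0.8833 L/s.
Vt = flow × Ti = 0.8833 L/s × 0.46 s × 1000 mL/L = 406.32 mL.
R = (PIP − Pplat)/V̇ = (31 − 14) / 0.8833 = 17.0/0.8833 = 19.246 cmH2O·s/L.
C = Vt/(Pplat − PEEP) = 406.32 / (14 − 4) = 406.32/10.0 = 40.632 mL/cmH2O.
τ = R × C = 19.246 × 0.04063 L/cmH2O = 0.782 s.
Fraction remaining at end-expiration = e^(−Te/τ) = e^(−1.85/0.782) = 0.09388 → 9.388%.

9.4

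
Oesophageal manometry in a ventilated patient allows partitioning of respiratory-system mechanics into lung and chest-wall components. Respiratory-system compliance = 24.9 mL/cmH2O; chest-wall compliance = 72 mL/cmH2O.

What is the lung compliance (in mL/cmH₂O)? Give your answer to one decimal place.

38.1

1/CL = 1/Crs − 1/Ccw.
1/CL = 1/24.9 − 1/72 = 0.02627.
CL = 38.066 mL/cmH2O.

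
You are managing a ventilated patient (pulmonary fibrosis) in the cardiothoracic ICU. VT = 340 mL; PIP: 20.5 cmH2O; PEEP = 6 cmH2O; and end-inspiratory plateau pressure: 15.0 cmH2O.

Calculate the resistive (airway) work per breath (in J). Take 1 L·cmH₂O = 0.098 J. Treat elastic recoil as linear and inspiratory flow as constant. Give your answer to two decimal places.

With constant inspiratory flow the resistive pressure is constant at PIP − Pplat = 20.5 − 15.0 = 5.5 cmH2O, so resistive work = 5.5 × 0.340 = 1.87 L·cmH2O.
× 0.098 J/(L·cmH2O) → 0.1833 J.

0.18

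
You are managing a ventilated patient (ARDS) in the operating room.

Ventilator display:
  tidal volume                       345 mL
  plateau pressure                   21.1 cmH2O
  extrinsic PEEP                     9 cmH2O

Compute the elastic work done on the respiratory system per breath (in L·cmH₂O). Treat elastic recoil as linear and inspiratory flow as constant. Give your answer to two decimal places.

Elastic work ≈ ½ × (Pplat − PEEP) × Vt = 0.5 × (21.1 − 9) × 0.345 L = 0.5 × 12.1 × 0.345 = 2.087 L·cmH2O.

2.09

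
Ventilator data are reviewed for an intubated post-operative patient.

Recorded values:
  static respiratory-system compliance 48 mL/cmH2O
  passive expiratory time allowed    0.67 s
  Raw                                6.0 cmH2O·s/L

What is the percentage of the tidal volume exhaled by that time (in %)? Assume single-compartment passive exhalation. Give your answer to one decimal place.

90.2

τ = R × C = 6.0 × 48 mL/cmH2O = 6.0 × 0.048 L/cmH2O = 0.288 s.
Passive exhalation: V(t)/V₀ = e^(−t/τ) = e^(−0.67/0.288) = 0.09765.
Fraction exhaled = 1 − 0.09765 = 0.9024 → 90.24%.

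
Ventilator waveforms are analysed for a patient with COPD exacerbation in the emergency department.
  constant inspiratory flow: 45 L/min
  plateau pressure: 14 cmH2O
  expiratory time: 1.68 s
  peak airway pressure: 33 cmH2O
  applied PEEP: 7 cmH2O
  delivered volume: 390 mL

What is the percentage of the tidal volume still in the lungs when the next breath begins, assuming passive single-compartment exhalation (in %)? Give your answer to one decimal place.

Flow: 45 L/min ÷ 60 = 0.75 L/s.
R = (PIP − Pplat)/V̇ = (33 − 14) / 0.75 = 19.0/0.75 = 25.333 cmH2O·s/L.
C = Vt/(Pplat − PEEP) = 390.0 / (14 − 7) = 390.0/7.0 = 55.714 mL/cmH2O.
τ = R × C = 25.333 × 0.05571 L/cmH2O = 1.411 s.
Fraction remaining at end-expiration = e^(−Te/τ) = e^(−1.68/1.411) = 0.304 → 30.4%.

30.4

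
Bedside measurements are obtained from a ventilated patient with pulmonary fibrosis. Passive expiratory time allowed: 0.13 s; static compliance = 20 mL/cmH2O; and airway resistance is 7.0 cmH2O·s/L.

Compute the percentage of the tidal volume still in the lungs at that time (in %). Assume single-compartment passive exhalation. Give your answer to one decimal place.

39.5

τ = R × C = 7.0 × 20 mL/cmH2O = 7.0 × 0.020 L/cmH2O = 0.14 s.
Passive exhalation: V(t)/V₀ = e^(−t/τ) = e^(−0.13/0.14) = 0.3951.
Fraction remaining = 0.3951 → 39.51%.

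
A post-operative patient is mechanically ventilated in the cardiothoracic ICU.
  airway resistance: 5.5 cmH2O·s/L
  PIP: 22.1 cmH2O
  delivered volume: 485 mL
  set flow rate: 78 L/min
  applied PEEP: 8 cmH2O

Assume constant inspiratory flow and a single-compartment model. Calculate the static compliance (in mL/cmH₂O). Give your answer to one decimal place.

Flow: 78 L/min ÷ 60 = 1.3 L/s.
Equation of motion (constant flow): PIP = Vt/C + R·V̇ + PEEP.
Vt/C = PIP − R·V̇ − PEEP = 22.1 − 5.5×1.3 − 8 = 22.1 − 7.15 − 8 = 6.95 cmH2O.
C = Vt / 6.95 = 485 / 6.95 = 69.784 mL/cmH2O.

69.8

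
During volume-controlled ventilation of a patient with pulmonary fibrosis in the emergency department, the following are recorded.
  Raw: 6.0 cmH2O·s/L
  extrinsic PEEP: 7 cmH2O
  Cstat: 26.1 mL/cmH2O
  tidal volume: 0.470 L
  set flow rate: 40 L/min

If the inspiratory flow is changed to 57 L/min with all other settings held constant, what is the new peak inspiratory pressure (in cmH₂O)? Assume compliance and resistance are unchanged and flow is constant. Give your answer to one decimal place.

30.7

Flow: 40 L/min ÷ 60 = 0.6667 L/s.
New flow: 57 L/min ÷ 60 = 0.95 L/s.
PIP = Vt/C + R·V̇ + PEEP (constant-flow equation of motion).
Only the resistive term changes: ΔPIP = R × ΔV̇ = 6.0 × (0.95 − 0.6667) = 6.0 × 0.2833 = 1.7 cmH2O.
Original PIP = 470/26.1 + 6.0×0.6667 + 7 = 29.008 cmH2O; new PIP = 29.008 + (1.7) = 30.708 cmH2O.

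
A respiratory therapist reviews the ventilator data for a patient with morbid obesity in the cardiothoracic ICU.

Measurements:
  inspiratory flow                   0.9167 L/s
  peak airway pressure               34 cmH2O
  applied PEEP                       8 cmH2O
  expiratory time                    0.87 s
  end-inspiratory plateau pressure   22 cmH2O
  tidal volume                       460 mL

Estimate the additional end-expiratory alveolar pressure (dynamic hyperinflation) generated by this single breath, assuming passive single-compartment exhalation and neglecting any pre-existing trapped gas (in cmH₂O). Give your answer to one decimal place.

R = (PIP − Pplat)/V̇ = (34 − 22) / 0.9167 = 12.0/0.9167 = 13.09 cmH2O·s/L.
C = Vt/(Pplat − PEEP) = 460.0 / (22 − 8) = 460.0/14.0 = 32.857 mL/cmH2O.
τ = R × C = 13.09 × 0.03286 L/cmH2O = 0.4301 s.
Fraction remaining = e^(−Te/τ) = e^(−0.87/0.4301) = 0.1323; trapped volume = 460.0 × 0.1323 = 60.858 mL.
Additional alveolar pressure from trapping ≈ V_trapped / C = 60.858 / 32.857 = 1.852 cmH2O.

1.9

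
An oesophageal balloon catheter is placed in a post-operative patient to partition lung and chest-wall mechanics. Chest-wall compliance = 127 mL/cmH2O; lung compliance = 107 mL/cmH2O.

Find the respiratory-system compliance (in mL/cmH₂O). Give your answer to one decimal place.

58.1

Lung and chest wall are elastances in series: 1/Crs = 1/CL + 1/Ccw.
1/Crs = 1/107 + 1/127 = 0.01722.
Crs = 58.072 mL/cmH2O.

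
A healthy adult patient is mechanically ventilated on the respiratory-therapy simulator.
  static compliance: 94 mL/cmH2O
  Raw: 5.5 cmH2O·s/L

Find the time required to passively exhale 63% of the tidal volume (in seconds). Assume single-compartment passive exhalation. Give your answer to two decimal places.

τ = R × C = 5.5 × 94 mL/cmH2O = 5.5 × 0.094 L/cmH2O = 0.517 s.
Exhaled fraction f = 1 − e^(−t/τ) → t = −τ·ln(1 − f) = −0.517·ln(0.37) = 0.514 s.

0.51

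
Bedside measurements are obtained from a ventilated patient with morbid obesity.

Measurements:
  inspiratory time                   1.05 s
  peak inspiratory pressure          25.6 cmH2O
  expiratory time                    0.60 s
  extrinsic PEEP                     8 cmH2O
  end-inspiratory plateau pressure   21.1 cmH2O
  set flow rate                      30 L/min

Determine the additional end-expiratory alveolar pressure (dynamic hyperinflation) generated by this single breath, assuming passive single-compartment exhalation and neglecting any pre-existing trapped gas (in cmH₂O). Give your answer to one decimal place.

Flow: 30 L/min ÷ 60 = 0.5 L/s.
Vt = flow × Ti = 0.5 L/s × 1.05 s × 1000 mL/L = 525.0 mL.
R = (PIP − Pplat)/V̇ = (25.6 − 21.1) / 0.5 = 4.5/0.5 = 9.0 cmH2O·s/L.
C = Vt/(Pplat − PEEP) = 525.0 / (21.1 − 8) = 525.0/13.1 = 40.076 mL/cmH2O.
τ = R × C = 9.0 × 0.04008 L/cmH2O = 0.3607 s.
Fraction remaining = e^(−Te/τ) = e^(−0.60/0.3607) = 0.1895; trapped volume = 525.0 × 0.1895 = 99.488 mL.
Additional alveolar pressure from trapping ≈ V_trapped / C = 99.488 / 40.076 = 2.482 cmH2O.

2.5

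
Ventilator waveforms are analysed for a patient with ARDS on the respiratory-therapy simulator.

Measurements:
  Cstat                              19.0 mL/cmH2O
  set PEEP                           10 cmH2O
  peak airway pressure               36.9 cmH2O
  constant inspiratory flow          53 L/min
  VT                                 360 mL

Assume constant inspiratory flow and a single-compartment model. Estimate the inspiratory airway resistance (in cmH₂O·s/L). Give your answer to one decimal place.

9.0

Flow: 53 L/min ÷ 60 = 0.8833 L/s.
Equation of motion (constant flow): PIP = Vt/C + R·V̇ + PEEP.
R·V̇ = PIP − Vt/C − PEEP = 36.9 − 360/19.0 − 10 = 36.9 − 18.947 − 10 = 7.953 cmH2O.
R = 7.953 / 0.8833 = 9.004 cmH2O·s/L.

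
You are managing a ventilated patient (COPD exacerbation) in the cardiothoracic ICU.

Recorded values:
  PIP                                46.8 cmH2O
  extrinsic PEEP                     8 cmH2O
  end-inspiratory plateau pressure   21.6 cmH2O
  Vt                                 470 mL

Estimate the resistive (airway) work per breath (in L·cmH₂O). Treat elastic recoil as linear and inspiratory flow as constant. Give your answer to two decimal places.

With constant inspiratory flow the resistive pressure is constant at PIP − Pplat = 46.8 − 21.6 = 25.2 cmH2O, so resistive work = 25.2 × 0.470 = 11.844 L·cmH2O.

11.84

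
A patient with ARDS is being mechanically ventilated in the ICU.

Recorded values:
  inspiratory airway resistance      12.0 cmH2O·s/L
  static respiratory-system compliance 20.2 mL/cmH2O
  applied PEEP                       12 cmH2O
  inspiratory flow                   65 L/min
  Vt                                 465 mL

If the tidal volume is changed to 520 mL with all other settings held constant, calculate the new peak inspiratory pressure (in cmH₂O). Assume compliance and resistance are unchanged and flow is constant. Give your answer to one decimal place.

Flow: 65 L/min ÷ 60 = 1.0833 L/s.
PIP = Vt/C + R·V̇ + PEEP (constant-flow equation of motion).
Only the elastic term changes: ΔPIP = ΔVt / C = (520 − 465) / 20.2 = 2.723 cmH2O.
Original PIP = 465/20.2 + 12.0×1.0833 + 12 = 48.019 cmH2O; new PIP = 48.019 + (2.723) = 50.742 cmH2O.

50.7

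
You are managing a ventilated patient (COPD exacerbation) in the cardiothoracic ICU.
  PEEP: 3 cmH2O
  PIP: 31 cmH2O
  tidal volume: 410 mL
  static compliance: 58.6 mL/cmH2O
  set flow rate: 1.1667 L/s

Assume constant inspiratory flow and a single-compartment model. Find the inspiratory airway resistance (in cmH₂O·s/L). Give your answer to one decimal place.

Equation of motion (constant flow): PIP = Vt/C + R·V̇ + PEEP.
R·V̇ = PIP − Vt/C − PEEP = 31 − 410/58.6 − 3 = 31 − 6.997 − 3 = 21.003 cmH2O.
R = 21.003 / 1.1667 = 18.002 cmH2O·s/L.

18.0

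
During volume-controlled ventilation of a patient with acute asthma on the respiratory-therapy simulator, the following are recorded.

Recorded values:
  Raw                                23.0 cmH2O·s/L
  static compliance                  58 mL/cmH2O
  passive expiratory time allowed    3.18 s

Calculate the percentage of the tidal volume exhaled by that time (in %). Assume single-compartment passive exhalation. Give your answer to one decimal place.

τ = R × C = 23.0 × 58 mL/cmH2O = 23.0 × 0.058 L/cmH2O = 1.334 s.
Passive exhalation: V(t)/V₀ = e^(−t/τ) = e^(−3.18/1.334) = 0.0922.
Fraction exhaled = 1 − 0.0922 = 0.9078 → 90.78%.

90.8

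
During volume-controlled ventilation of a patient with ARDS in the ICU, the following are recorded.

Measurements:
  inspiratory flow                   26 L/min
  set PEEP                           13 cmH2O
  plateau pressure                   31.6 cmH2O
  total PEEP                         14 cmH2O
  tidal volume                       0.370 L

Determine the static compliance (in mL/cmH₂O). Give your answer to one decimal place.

End-expiratory occlusion gives total PEEP = 14 cmH2O (intrinsic PEEP = 14 − 13 = 1). Use total PEEP for the elastic gradient.
Cstat = Vt / (Pplat − PEEPtotal) = 370 / (31.6 − 14) = 370 / 17.6 = 21.023 mL/cmH2O.

21.0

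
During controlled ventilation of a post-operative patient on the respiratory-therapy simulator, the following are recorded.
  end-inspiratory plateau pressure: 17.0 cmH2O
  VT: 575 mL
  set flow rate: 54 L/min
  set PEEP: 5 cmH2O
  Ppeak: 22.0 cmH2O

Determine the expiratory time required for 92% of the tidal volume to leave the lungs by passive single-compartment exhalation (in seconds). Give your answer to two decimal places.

Flow: 54 L/min ÷ 60 = 0.9 L/s.
R = (PIP − Pplat)/V̇ = (22.0 − 17.0) / 0.9 = 5.0/0.9 = 5.556 cmH2O·s/L.
C = Vt/(Pplat − PEEP) = 575.0 / (17.0 − 5) = 575.0/12.0 = 47.917 mL/cmH2O.
τ = R × C = 5.556 × 0.04792 L/cmH2O = 0.2662 s.
t = −τ·ln(1 − 0.92) = −0.2662·ln(0.08) = 0.6723 s.

0.67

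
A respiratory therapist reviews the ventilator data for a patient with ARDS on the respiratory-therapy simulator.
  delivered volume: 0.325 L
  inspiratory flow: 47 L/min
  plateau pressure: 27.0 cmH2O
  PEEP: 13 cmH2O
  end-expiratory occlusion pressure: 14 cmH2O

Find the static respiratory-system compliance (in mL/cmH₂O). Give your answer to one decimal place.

End-expiratory occlusion gives total PEEP = 14 cmH2O (intrinsic PEEP = 14 − 13 = 1). Use total PEEP for the elastic gradient.
Cstat = Vt / (Pplat − PEEPtotal) = 325 / (27.0 − 14) = 325 / 13.0 = 25.0 mL/cmH2O.

25.0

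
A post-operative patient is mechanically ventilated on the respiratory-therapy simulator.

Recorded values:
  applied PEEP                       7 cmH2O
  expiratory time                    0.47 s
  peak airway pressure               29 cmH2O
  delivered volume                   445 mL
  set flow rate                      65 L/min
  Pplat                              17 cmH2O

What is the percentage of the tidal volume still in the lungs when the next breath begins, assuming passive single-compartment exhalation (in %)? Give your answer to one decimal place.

38.5

Flow: 65 L/min ÷ 60 = 1.0833 L/s.
R = (PIP − Pplat)/V̇ = (29 − 17) / 1.0833 = 12.0/1.0833 = 11.077 cmH2O·s/L.
C = Vt/(Pplat − PEEP) = 445.0 / (17 − 7) = 445.0/10.0 = 44.5 mL/cmH2O.
τ = R × C = 11.077 × 0.0445 L/cmH2O = 0.4929 s.
Fraction remaining at end-expiration = e^(−Te/τ) = e^(−0.47/0.4929) = 0.3854 → 38.54%.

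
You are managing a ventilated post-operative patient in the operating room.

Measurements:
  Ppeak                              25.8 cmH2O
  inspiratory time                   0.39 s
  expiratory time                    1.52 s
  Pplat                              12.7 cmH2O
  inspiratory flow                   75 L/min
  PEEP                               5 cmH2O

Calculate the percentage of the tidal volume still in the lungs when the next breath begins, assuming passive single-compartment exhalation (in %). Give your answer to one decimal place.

Flow: 75 L/min ÷ 60 = 1.25 L/s.
Vt = flow × Ti = 1.25 L/s × 0.39 s × 1000 mL/L = 487.5 mL.
R = (PIP − Pplat)/V̇ = (25.8 − 12.7) / 1.25 = 13.1/1.25 = 10.48 cmH2O·s/L.
C = Vt/(Pplat − PEEP) = 487.5 / (12.7 − 5) = 487.5/7.7 = 63.312 mL/cmH2O.
τ = R × C = 10.48 × 0.06331 L/cmH2O = 0.6635 s.
Fraction remaining at end-expiration = e^(−Te/τ) = e^(−1.52/0.6635) = 0.1012 → 10.12%.

10.1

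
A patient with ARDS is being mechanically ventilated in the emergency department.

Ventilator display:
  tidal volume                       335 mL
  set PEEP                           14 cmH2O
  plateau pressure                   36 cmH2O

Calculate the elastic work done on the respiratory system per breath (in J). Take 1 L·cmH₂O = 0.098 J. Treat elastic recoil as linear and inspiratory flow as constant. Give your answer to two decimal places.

Elastic work ≈ ½ × (Pplat − PEEP) × Vt = 0.5 × (36 − 14) × 0.335 L = 0.5 × 22.0 × 0.335 = 3.685 L·cmH2O.
× 0.098 J/(L·cmH2O) → 0.3611 J.

0.36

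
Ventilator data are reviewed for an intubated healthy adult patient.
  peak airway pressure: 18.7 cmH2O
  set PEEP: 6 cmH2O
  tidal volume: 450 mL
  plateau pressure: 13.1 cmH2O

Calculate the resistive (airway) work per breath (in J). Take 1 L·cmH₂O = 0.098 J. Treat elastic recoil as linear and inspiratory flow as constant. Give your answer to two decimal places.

With constant inspiratory flow the resistive pressure is constant at PIP − Pplat = 18.7 − 13.1 = 5.6 cmH2O, so resistive work = 5.6 × 0.450 = 2.52 L·cmH2O.
× 0.098 J/(L·cmH2O) → 0.247 J.

0.25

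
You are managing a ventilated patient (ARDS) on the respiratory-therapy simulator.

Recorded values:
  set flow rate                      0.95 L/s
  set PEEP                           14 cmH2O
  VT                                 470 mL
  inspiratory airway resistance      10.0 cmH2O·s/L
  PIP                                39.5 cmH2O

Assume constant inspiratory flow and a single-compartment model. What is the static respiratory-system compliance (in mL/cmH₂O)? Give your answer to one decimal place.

Equation of motion (constant flow): PIP = Vt/C + R·V̇ + PEEP.
Vt/C = PIP − R·V̇ − PEEP = 39.5 − 10.0×0.95 − 14 = 39.5 − 9.5 − 14 = 16.0 cmH2O.
C = Vt / 16.0 = 470 / 16.0 = 29.375 mL/cmH2O.

29.4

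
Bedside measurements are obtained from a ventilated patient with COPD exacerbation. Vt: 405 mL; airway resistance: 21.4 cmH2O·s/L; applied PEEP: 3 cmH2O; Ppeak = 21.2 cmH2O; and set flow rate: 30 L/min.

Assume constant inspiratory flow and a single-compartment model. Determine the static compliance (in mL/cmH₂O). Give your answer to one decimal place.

54.0

Flow: 30 L/min ÷ 60 = 0.5 L/s.
Equation of motion (constant flow): PIP = Vt/C + R·V̇ + PEEP.
Vt/C = PIP − R·V̇ − PEEP = 21.2 − 21.4×0.5 − 3 = 21.2 − 10.7 − 3 = 7.5 cmH2O.
C = Vt / 7.5 = 405 / 7.5 = 54.0 mL/cmH2O.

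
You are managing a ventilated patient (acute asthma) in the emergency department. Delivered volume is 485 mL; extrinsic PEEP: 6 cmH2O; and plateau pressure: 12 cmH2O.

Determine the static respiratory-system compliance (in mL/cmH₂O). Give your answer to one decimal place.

Cstat = Vt / (Pplat − PEEP) = 485 / (12 − 6) = 485 / 6.0 = 80.833 mL/cmH2O.

80.8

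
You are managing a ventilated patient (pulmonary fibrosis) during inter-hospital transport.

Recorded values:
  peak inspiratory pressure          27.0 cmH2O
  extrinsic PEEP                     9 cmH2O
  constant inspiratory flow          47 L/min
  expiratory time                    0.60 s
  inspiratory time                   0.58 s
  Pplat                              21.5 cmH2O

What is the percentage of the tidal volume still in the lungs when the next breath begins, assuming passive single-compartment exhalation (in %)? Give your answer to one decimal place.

Flow: 47 L/min ÷ 60 = 0.7833 L/s.
Vt = flow × Ti = 0.7833 L/s × 0.58 s × 1000 mL/L = 454.31 mL.
R = (PIP − Pplat)/V̇ = (27.0 − 21.5) / 0.7833 = 5.5/0.7833 = 7.022 cmH2O·s/L.
C = Vt/(Pplat − PEEP) = 454.31 / (21.5 − 9) = 454.31/12.5 = 36.345 mL/cmH2O.
τ = R × C = 7.022 × 0.03635 L/cmH2O = 0.2552 s.
Fraction remaining at end-expiration = e^(−Te/τ) = e^(−0.60/0.2552) = 0.09526 → 9.526%.

9.5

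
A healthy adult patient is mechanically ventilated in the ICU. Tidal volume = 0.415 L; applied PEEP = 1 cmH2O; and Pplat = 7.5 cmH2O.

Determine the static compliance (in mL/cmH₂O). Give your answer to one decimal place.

Cstat = Vt / (Pplat − PEEP) = 415 / (7.5 − 1) = 415 / 6.5 = 63.846 mL/cmH2O.

63.8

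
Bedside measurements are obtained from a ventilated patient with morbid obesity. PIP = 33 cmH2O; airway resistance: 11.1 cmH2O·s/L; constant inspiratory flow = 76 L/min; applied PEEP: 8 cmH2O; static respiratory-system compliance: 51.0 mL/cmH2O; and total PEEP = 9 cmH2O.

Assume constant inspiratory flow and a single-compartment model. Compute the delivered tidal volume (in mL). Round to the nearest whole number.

Flow: 76 L/min ÷ 60 = 1.2667 L/s.
Total PEEP = 9 cmH2O (set 8 + intrinsic 1); this is the baseline alveolar pressure.
Equation of motion (constant flow): PIP = Vt/C + R·V̇ + PEEP.
Vt/C = PIP − R·V̇ − PEEP = 33 − 14.06 − 9 = 9.94 cmH2O.
Vt = C × 9.94 = 51.0 × 9.94 = 506.94 mL.

507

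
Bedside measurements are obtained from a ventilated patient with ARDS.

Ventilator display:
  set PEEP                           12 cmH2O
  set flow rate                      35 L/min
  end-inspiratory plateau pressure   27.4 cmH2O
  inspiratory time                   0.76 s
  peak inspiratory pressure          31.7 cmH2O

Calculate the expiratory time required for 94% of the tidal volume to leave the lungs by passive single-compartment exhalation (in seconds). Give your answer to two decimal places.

0.60

Flow: 35 L/min ÷ 60 = 0.5833 L/s.
Vt = flow × Ti = 0.5833 L/s × 0.76 s × 1000 mL/L = 443.31 mL.
R = (PIP − Pplat)/V̇ = (31.7 − 27.4) / 0.5833 = 4.3/0.5833 = 7.372 cmH2O·s/L.
C = Vt/(Pplat − PEEP) = 443.31 / (27.4 − 12) = 443.31/15.4 = 28.786 mL/cmH2O.
τ = R × C = 7.372 × 0.02879 L/cmH2O = 0.2122 s.
t = −τ·ln(1 − 0.94) = −0.2122·ln(0.06) = 0.597 s.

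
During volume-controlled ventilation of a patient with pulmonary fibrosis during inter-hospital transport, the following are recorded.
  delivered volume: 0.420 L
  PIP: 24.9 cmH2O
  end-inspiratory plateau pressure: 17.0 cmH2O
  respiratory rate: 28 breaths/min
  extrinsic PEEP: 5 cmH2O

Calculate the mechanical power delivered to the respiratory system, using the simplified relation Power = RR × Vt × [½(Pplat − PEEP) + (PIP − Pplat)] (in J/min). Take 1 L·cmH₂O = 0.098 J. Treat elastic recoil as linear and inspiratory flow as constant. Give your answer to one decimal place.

16.0

Per-breath work = Vt × [½(Pplat−PEEP) + (PIP−Pplat)] = 0.420 × [0.5×12.0 + 7.9] = 0.420 × 13.9 = 5.838 L·cmH2O.
Power = 28 × 5.838 = 163.46 L·cmH2O/min.
× 0.098 J/(L·cmH2O) → 16.019 J/min.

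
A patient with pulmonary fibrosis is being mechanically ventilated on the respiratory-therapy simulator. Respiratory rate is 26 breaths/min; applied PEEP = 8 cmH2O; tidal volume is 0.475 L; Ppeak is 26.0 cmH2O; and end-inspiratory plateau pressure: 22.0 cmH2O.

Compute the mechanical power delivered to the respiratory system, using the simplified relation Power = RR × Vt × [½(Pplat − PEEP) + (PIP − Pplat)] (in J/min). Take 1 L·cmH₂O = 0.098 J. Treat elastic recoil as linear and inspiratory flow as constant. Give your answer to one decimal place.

Per-breath work = Vt × [½(Pplat−PEEP) + (PIP−Pplat)] = 0.475 × [0.5×14.0 + 4.0] = 0.475 × 11.0 = 5.225 L·cmH2O.
Power = 26 × 5.225 = 135.85 L·cmH2O/min.
× 0.098 J/(L·cmH2O) → 13.313 J/min.

13.3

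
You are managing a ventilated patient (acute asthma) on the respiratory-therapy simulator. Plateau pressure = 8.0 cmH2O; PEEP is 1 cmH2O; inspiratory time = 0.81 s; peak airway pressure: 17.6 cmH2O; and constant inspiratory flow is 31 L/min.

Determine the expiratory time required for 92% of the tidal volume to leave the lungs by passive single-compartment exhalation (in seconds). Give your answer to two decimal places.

Flow: 31 L/min ÷ 60 = 0.5167 L/s.
Vt = flow × Ti = 0.5167 L/s × 0.81 s × 1000 mL/L = 418.53 mL.
R = (PIP − Pplat)/V̇ = (17.6 − 8.0) / 0.5167 = 9.6/0.5167 = 18.579 cmH2O·s/L.
C = Vt/(Pplat − PEEP) = 418.53 / (8.0 − 1) = 418.53/7.0 = 59.79 mL/cmH2O.
τ = R × C = 18.579 × 0.05979 L/cmH2O = 1.111 s.
t = −τ·ln(1 − 0.92) = −1.111·ln(0.08) = 2.806 s.

2.81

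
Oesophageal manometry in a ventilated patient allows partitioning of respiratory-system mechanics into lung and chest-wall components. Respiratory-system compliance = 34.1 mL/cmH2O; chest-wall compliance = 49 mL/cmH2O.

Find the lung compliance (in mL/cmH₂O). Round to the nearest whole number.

112

1/CL = 1/Crs − 1/Ccw.
1/CL = 1/34.1 − 1/49 = 0.008917.
CL = 112.15 mL/cmH2O.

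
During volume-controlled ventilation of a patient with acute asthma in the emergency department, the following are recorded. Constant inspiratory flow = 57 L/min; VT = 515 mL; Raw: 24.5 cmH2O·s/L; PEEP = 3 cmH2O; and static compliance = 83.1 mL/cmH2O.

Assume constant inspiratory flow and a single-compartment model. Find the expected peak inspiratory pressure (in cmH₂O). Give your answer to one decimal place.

Flow: 57 L/min ÷ 60 = 0.95 L/s.
Equation of motion (constant flow): PIP = Vt/C + R·V̇ + PEEP.
PIP = 515/83.1 + 24.5×0.95 + 3 = 6.197 + 23.275 + 3 = 32.472 cmH2O.

32.5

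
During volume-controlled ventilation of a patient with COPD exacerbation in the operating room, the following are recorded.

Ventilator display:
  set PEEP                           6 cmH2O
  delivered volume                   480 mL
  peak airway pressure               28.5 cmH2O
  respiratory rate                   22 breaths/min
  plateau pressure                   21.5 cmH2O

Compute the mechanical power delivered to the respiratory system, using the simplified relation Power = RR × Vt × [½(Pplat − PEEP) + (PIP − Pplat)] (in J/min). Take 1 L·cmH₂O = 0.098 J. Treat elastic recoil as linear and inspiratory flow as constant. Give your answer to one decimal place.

15.3

Per-breath work = Vt × [½(Pplat−PEEP) + (PIP−Pplat)] = 0.480 × [0.5×15.5 + 7.0] = 0.480 × 14.75 = 7.08 L·cmH2O.
Power = 22 × 7.08 = 155.76 L·cmH2O/min.
× 0.098 J/(L·cmH2O) → 15.264 J/min.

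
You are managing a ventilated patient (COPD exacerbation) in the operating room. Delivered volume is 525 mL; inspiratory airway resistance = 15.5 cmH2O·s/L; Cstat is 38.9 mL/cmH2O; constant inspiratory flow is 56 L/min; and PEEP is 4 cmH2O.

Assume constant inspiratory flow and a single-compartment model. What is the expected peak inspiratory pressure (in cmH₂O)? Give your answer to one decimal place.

32.0

Flow: 56 L/min ÷ 60 = 0.9333 L/s.
Equation of motion (constant flow): PIP = Vt/C + R·V̇ + PEEP.
PIP = 525/38.9 + 15.5×0.9333 + 4 = 13.496 + 14.466 + 4 = 31.962 cmH2O.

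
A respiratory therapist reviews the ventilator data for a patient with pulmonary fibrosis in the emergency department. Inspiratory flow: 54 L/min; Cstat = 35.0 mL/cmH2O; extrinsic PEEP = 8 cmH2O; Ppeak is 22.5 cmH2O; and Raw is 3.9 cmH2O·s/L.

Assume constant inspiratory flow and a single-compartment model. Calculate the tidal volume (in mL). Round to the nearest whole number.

385

Flow: 54 L/min ÷ 60 = 0.9 L/s.
Equation of motion (constant flow): PIP = Vt/C + R·V̇ + PEEP.
Vt/C = PIP − R·V̇ − PEEP = 22.5 − 3.51 − 8 = 10.99 cmH2O.
Vt = C × 10.99 = 35.0 × 10.99 = 384.65 mL.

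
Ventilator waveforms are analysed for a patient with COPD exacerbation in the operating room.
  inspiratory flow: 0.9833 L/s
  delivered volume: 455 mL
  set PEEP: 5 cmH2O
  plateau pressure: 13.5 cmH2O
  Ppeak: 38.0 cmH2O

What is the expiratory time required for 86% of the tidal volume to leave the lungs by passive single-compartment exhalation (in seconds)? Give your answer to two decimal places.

2.62

R = (PIP − Pplat)/V̇ = (38.0 − 13.5) / 0.9833 = 24.5/0.9833 = 24.916 cmH2O·s/L.
C = Vt/(Pplat − PEEP) = 455.0 / (13.5 − 5) = 455.0/8.5 = 53.529 mL/cmH2O.
τ = R × C = 24.916 × 0.05353 L/cmH2O = 1.334 s.
t = −τ·ln(1 − 0.86) = −1.334·ln(0.14) = 2.623 s.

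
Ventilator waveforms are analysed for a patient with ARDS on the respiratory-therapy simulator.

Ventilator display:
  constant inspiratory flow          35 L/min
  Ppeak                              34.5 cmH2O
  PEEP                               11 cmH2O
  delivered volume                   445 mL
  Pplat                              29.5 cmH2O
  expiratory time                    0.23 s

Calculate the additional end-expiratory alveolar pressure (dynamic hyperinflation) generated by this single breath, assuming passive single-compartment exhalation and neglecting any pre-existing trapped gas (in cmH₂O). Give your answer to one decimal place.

Flow: 35 L/min ÷ 60 = 0.5833 L/s.
R = (PIP − Pplat)/V̇ = (34.5 − 29.5) / 0.5833 = 5.0/0.5833 = 8.572 cmH2O·s/L.
C = Vt/(Pplat − PEEP) = 445.0 / (29.5 − 11) = 445.0/18.5 = 24.054 mL/cmH2O.
τ = R × C = 8.572 × 0.02405 L/cmH2O = 0.2062 s.
Fraction remaining = e^(−Te/τ) = e^(−0.23/0.2062) = 0.3278; trapped volume = 445.0 × 0.3278 = 145.87 mL.
Additional alveolar pressure from trapping ≈ V_trapped / C = 145.87 / 24.054 = 6.064 cmH2O.

6.1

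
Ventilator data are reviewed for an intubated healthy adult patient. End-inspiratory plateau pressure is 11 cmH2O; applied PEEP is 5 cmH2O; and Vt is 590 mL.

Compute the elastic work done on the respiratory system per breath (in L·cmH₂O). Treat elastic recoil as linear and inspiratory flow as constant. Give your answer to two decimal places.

Elastic work ≈ ½ × (Pplat − PEEP) × Vt = 0.5 × (11 − 5) × 0.590 L = 0.5 × 6.0 × 0.590 = 1.77 L·cmH2O.

1.77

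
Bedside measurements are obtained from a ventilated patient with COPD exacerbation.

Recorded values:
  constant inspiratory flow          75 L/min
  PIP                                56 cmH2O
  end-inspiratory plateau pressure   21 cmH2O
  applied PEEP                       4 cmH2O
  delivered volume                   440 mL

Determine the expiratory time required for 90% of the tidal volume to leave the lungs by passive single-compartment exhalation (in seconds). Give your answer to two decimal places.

Flow: 75 L/min ÷ 60 = 1.25 L/s.
R = (PIP − Pplat)/V̇ = (56 − 21) / 1.25 = 35.0/1.25 = 28.0 cmH2O·s/L.
C = Vt/(Pplat − PEEP) = 440.0 / (21 − 4) = 440.0/17.0 = 25.882 mL/cmH2O.
τ = R × C = 28.0 × 0.02588 L/cmH2O = 0.7246 s.
t = −τ·ln(1 − 0.90) = −0.7246·ln(0.1) = 1.668 s.

1.67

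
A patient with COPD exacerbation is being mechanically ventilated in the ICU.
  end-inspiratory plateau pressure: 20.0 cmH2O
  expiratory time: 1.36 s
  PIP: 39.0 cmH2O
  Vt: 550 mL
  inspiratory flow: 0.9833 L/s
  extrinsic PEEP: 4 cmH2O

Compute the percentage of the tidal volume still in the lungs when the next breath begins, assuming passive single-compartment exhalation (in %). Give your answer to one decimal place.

12.9

R = (PIP − Pplat)/V̇ = (39.0 − 20.0) / 0.9833 = 19.0/0.9833 = 19.323 cmH2O·s/L.
C = Vt/(Pplat − PEEP) = 550.0 / (20.0 − 4) = 550.0/16.0 = 34.375 mL/cmH2O.
τ = R × C = 19.323 × 0.03438 L/cmH2O = 0.6643 s.
Fraction remaining at end-expiration = e^(−Te/τ) = e^(−1.36/0.6643) = 0.1291 → 12.91%.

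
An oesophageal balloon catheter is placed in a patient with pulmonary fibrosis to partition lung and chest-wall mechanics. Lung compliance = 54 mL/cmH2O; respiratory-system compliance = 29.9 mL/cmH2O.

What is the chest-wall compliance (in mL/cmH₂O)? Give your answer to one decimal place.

1/Ccw = 1/Crs − 1/CL.
1/Ccw = 1/29.9 − 1/54 = 0.01493.
Ccw = 66.979 mL/cmH2O.

67.0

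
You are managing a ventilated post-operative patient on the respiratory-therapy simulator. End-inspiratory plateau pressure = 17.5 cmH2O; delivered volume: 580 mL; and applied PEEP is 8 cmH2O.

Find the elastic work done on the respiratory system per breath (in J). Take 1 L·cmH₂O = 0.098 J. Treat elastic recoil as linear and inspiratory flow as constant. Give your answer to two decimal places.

Elastic work ≈ ½ × (Pplat − PEEP) × Vt = 0.5 × (17.5 − 8) × 0.580 L = 0.5 × 9.5 × 0.580 = 2.755 L·cmH2O.
× 0.098 J/(L·cmH2O) → 0.27 J.

0.27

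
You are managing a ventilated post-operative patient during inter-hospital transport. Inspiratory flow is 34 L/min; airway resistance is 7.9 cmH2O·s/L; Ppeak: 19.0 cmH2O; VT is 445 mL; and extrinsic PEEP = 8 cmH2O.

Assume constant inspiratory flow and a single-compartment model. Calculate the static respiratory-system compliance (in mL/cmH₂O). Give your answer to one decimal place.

68.2

Flow: 34 L/min ÷ 60 = 0.5667 L/s.
Equation of motion (constant flow): PIP = Vt/C + R·V̇ + PEEP.
Vt/C = PIP − R·V̇ − PEEP = 19.0 − 7.9×0.5667 − 8 = 19.0 − 4.477 − 8 = 6.523 cmH2O.
C = Vt / 6.523 = 445 / 6.523 = 68.22 mL/cmH2O.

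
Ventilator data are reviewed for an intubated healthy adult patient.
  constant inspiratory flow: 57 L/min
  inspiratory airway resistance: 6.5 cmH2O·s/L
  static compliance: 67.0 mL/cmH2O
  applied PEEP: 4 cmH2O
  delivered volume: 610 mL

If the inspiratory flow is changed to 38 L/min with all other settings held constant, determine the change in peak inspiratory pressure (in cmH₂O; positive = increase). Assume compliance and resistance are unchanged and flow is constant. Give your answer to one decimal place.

-2.1

Flow: 57 L/min ÷ 60 = 0.95 L/s.
New flow: 38 L/min ÷ 60 = 0.6333 L/s.
PIP = Vt/C + R·V̇ + PEEP (constant-flow equation of motion).
Only the resistive term changes: ΔPIP = R × ΔV̇ = 6.5 × (0.6333 − 0.95) = 6.5 × -0.3167 = -2.059 cmH2O.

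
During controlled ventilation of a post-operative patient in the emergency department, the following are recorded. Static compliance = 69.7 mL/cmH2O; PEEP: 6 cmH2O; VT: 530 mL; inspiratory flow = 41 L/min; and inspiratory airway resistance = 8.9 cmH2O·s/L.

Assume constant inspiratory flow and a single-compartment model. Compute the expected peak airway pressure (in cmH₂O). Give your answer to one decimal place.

Flow: 41 L/min ÷ 60 = 0.6833 L/s.
Equation of motion (constant flow): PIP = Vt/C + R·V̇ + PEEP.
PIP = 530/69.7 + 8.9×0.6833 + 6 = 7.604 + 6.081 + 6 = 19.685 cmH2O.

19.7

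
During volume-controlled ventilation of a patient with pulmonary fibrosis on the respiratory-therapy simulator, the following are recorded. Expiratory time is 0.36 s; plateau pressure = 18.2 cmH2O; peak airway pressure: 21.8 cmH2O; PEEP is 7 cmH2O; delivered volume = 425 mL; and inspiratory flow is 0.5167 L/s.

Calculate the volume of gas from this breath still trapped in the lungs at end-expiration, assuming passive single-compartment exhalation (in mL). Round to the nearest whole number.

R = (PIP − Pplat)/V̇ = (21.8 − 18.2) / 0.5167 = 3.6/0.5167 = 6.967 cmH2O·s/L.
C = Vt/(Pplat − PEEP) = 425.0 / (18.2 − 7) = 425.0/11.2 = 37.946 mL/cmH2O.
τ = R × C = 6.967 × 0.03795 L/cmH2O = 0.2644 s.
Fraction remaining = e^(−Te/τ) = e^(−0.36/0.2644) = 0.2563.
Trapped volume = 425.0 × 0.2563 = 108.93 mL.

109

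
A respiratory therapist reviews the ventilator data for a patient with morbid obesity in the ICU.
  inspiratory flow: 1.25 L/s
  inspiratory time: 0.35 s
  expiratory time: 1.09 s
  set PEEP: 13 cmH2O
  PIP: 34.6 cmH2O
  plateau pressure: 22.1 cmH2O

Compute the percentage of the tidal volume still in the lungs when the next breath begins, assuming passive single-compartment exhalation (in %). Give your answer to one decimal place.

10.4

Vt = flow × Ti = 1.25 L/s × 0.35 s × 1000 mL/L = 437.5 mL.
R = (PIP − Pplat)/V̇ = (34.6 − 22.1) / 1.25 = 12.5/1.25 = 10.0 cmH2O·s/L.
C = Vt/(Pplat − PEEP) = 437.5 / (22.1 − 13) = 437.5/9.1 = 48.077 mL/cmH2O.
τ = R × C = 10.0 × 0.04808 L/cmH2O = 0.4808 s.
Fraction remaining at end-expiration = e^(−Te/τ) = e^(−1.09/0.4808) = 0.1036 → 10.36%.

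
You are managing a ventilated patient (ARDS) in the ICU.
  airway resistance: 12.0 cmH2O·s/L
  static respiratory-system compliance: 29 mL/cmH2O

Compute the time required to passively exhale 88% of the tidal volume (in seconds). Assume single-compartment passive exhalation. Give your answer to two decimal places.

0.74

τ = R × C = 12.0 × 29 mL/cmH2O = 12.0 × 0.029 L/cmH2O = 0.348 s.
Exhaled fraction f = 1 − e^(−t/τ) → t = −τ·ln(1 − f) = −0.348·ln(0.12) = 0.7379 s.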